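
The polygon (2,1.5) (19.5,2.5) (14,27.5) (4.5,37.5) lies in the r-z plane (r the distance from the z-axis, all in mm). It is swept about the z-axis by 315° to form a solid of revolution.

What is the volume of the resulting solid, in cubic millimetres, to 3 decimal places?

Profile (r,z), 4 vertices: (2,1.5) (19.5,2.5) (14,27.5) (4.5,37.5)
edge 0: (2,1.5)→(19.5,2.5)  cross = 2·2.5 − 19.5·1.5 = -24.2500; (r_i+r_j)·cross = 21.5·-24.2500 = -521.3750
edge 1: (19.5,2.5)→(14,27.5)  cross = 19.5·27.5 − 14·2.5 = 501.2500; (r_i+r_j)·cross = 33.5·501.2500 = 16791.8750
edge 2: (14,27.5)→(4.5,37.5)  cross = 14·37.5 − 4.5·27.5 = 401.2500; (r_i+r_j)·cross = 18.5·401.2500 = 7423.1250
edge 3: (4.5,37.5)→(2,1.5)  cross = 4.5·1.5 − 2·37.5 = -68.2500; (r_i+r_j)·cross = 6.5·-68.2500 = -443.6250
Σcross = 810.0000 → A = |Σcross|/2 = 405.0000 mm²
Σ(r_i+r_j)·cross = 23250.0000 → first moment M = |Σ|/6 = 3875.0000
R_c = M/A = 3875.0000/405.0000 = 9.5679 mm
θ = 315° = 5.497787 rad
V = θ·R_c·A = 5.497787·9.5679·405.0000 = 21303.925 mm³

Volume = 21303.925 mm³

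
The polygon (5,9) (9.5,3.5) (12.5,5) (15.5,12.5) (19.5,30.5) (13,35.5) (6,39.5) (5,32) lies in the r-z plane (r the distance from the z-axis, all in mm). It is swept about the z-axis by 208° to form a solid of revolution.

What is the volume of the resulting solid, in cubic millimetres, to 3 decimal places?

Volume = 14174.674 mm³

Profile (r,z), 8 vertices: (5,9) (9.5,3.5) (12.5,5) (15.5,12.5) (19.5,30.5) (13,35.5) (6,39.5) (5,32)
edge 0: (5,9)→(9.5,3.5)  cross = 5·3.5 − 9.5·9 = -68.0000; (r_i+r_j)·cross = 14.5·-68.0000 = -986.0000
edge 1: (9.5,3.5)→(12.5,5)  cross = 9.5·5 − 12.5·3.5 = 3.7500; (r_i+r_j)·cross = 22·3.7500 = 82.5000
edge 2: (12.5,5)→(15.5,12.5)  cross = 12.5·12.5 − 15.5·5 = 78.7500; (r_i+r_j)·cross = 28·78.7500 = 2205.0000
edge 3: (15.5,12.5)→(19.5,30.5)  cross = 15.5·30.5 − 19.5·12.5 = 229.0000; (r_i+r_j)·cross = 35·229.0000 = 8015.0000
edge 4: (19.5,30.5)→(13,35.5)  cross = 19.5·35.5 − 13·30.5 = 295.7500; (r_i+r_j)·cross = 32.5·295.7500 = 9611.8750
edge 5: (13,35.5)→(6,39.5)  cross = 13·39.5 − 6·35.5 = 300.5000; (r_i+r_j)·cross = 19·300.5000 = 5709.5000
edge 6: (6,39.5)→(5,32)  cross = 6·32 − 5·39.5 = -5.5000; (r_i+r_j)·cross = 11·-5.5000 = -60.5000
edge 7: (5,32)→(5,9)  cross = 5·9 − 5·32 = -115.0000; (r_i+r_j)·cross = 10·-115.0000 = -1150.0000
Σcross = 719.2500 → A = |Σcross|/2 = 359.6250 mm²
Σ(r_i+r_j)·cross = 23427.3750 → first moment M = |Σ|/6 = 3904.5625
R_c = M/A = 3904.5625/359.6250 = 10.8573 mm
θ = 208° = 3.630285 rad
V = θ·R_c·A = 3.630285·10.8573·359.6250 = 14174.674 mm³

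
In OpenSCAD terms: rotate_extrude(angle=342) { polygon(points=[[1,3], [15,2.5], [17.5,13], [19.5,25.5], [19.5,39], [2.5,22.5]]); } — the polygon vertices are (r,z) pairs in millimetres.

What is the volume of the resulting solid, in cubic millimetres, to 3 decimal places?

Profile (r,z), 6 vertices: (1,3) (15,2.5) (17.5,13) (19.5,25.5) (19.5,39) (2.5,22.5)
edge 0: (1,3)→(15,2.5)  cross = 1·2.5 − 15·3 = -42.5000; (r_i+r_j)·cross = 16·-42.5000 = -680.0000
edge 1: (15,2.5)→(17.5,13)  cross = 15·13 − 17.5·2.5 = 151.2500; (r_i+r_j)·cross = 32.5·151.2500 = 4915.6250
edge 2: (17.5,13)→(19.5,25.5)  cross = 17.5·25.5 − 19.5·13 = 192.7500; (r_i+r_j)·cross = 37·192.7500 = 7131.7500
edge 3: (19.5,25.5)→(19.5,39)  cross = 19.5·39 − 19.5·25.5 = 263.2500; (r_i+r_j)·cross = 39·263.2500 = 10266.7500
edge 4: (19.5,39)→(2.5,22.5)  cross = 19.5·22.5 − 2.5·39 = 341.2500; (r_i+r_j)·cross = 22·341.2500 = 7507.5000
edge 5: (2.5,22.5)→(1,3)  cross = 2.5·3 − 1·22.5 = -15.0000; (r_i+r_j)·cross = 3.5·-15.0000 = -52.5000
Σcross = 891.0000 → A = |Σcross|/2 = 445.5000 mm²
Σ(r_i+r_j)·cross = 29089.1250 → first moment M = |Σ|/6 = 4848.1875
R_c = M/A = 4848.1875/445.5000 = 10.8826 mm
θ = 342° = 5.969026 rad
V = θ·R_c·A = 5.969026·10.8826·445.5000 = 28938.957 mm³

Volume = 28938.957 mm³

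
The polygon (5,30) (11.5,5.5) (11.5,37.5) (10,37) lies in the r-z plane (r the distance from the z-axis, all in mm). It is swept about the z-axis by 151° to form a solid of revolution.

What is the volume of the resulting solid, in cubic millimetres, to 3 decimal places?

Volume = 2651.260 mm³

Profile (r,z), 4 vertices: (5,30) (11.5,5.5) (11.5,37.5) (10,37)
edge 0: (5,30)→(11.5,5.5)  cross = 5·5.5 − 11.5·30 = -317.5000; (r_i+r_j)·cross = 16.5·-317.5000 = -5238.7500
edge 1: (11.5,5.5)→(11.5,37.5)  cross = 11.5·37.5 − 11.5·5.5 = 368.0000; (r_i+r_j)·cross = 23·368.0000 = 8464.0000
edge 2: (11.5,37.5)→(10,37)  cross = 11.5·37 − 10·37.5 = 50.5000; (r_i+r_j)·cross = 21.5·50.5000 = 1085.7500
edge 3: (10,37)→(5,30)  cross = 10·30 − 5·37 = 115.0000; (r_i+r_j)·cross = 15·115.0000 = 1725.0000
Σcross = 216.0000 → A = |Σcross|/2 = 108.0000 mm²
Σ(r_i+r_j)·cross = 6036.0000 → first moment M = |Σ|/6 = 1006.0000
R_c = M/A = 1006.0000/108.0000 = 9.3148 mm
θ = 151° = 2.635447 rad
V = θ·R_c·A = 2.635447·9.3148·108.0000 = 2651.260 mm³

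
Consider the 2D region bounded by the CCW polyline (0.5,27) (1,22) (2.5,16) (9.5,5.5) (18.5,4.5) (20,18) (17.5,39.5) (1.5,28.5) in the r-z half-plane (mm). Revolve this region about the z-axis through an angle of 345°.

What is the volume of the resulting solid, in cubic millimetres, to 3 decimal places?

Profile (r,z), 8 vertices: (0.5,27) (1,22) (2.5,16) (9.5,5.5) (18.5,4.5) (20,18) (17.5,39.5) (1.5,28.5)
edge 0: (0.5,27)→(1,22)  cross = 0.5·22 − 1·27 = -16.0000; (r_i+r_j)·cross = 1.5·-16.0000 = -24.0000
edge 1: (1,22)→(2.5,16)  cross = 1·16 − 2.5·22 = -39.0000; (r_i+r_j)·cross = 3.5·-39.0000 = -136.5000
edge 2: (2.5,16)→(9.5,5.5)  cross = 2.5·5.5 − 9.5·16 = -138.2500; (r_i+r_j)·cross = 12·-138.2500 = -1659.0000
edge 3: (9.5,5.5)→(18.5,4.5)  cross = 9.5·4.5 − 18.5·5.5 = -59.0000; (r_i+r_j)·cross = 28·-59.0000 = -1652.0000
edge 4: (18.5,4.5)→(20,18)  cross = 18.5·18 − 20·4.5 = 243.0000; (r_i+r_j)·cross = 38.5·243.0000 = 9355.5000
edge 5: (20,18)→(17.5,39.5)  cross = 20·39.5 − 17.5·18 = 475.0000; (r_i+r_j)·cross = 37.5·475.0000 = 17812.5000
edge 6: (17.5,39.5)→(1.5,28.5)  cross = 17.5·28.5 − 1.5·39.5 = 439.5000; (r_i+r_j)·cross = 19·439.5000 = 8350.5000
edge 7: (1.5,28.5)→(0.5,27)  cross = 1.5·27 − 0.5·28.5 = 26.2500; (r_i+r_j)·cross = 2·26.2500 = 52.5000
Σcross = 931.5000 → A = |Σcross|/2 = 465.7500 mm²
Σ(r_i+r_j)·cross = 32099.5000 → first moment M = |Σ|/6 = 5349.9167
R_c = M/A = 5349.9167/465.7500 = 11.4867 mm
θ = 345° = 6.021386 rad
V = θ·R_c·A = 6.021386·11.4867·465.7500 = 32213.913 mm³

Volume = 32213.913 mm³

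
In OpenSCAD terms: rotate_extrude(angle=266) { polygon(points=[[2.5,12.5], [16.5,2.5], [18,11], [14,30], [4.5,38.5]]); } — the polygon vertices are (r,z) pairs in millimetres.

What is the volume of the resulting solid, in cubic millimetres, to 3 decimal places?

Volume = 15827.508 mm³

Profile (r,z), 5 vertices: (2.5,12.5) (16.5,2.5) (18,11) (14,30) (4.5,38.5)
edge 0: (2.5,12.5)→(16.5,2.5)  cross = 2.5·2.5 − 16.5·12.5 = -200.0000; (r_i+r_j)·cross = 19·-200.0000 = -3800.0000
edge 1: (16.5,2.5)→(18,11)  cross = 16.5·11 − 18·2.5 = 136.5000; (r_i+r_j)·cross = 34.5·136.5000 = 4709.2500
edge 2: (18,11)→(14,30)  cross = 18·30 − 14·11 = 386.0000; (r_i+r_j)·cross = 32·386.0000 = 12352.0000
edge 3: (14,30)→(4.5,38.5)  cross = 14·38.5 − 4.5·30 = 404.0000; (r_i+r_j)·cross = 18.5·404.0000 = 7474.0000
edge 4: (4.5,38.5)→(2.5,12.5)  cross = 4.5·12.5 − 2.5·38.5 = -40.0000; (r_i+r_j)·cross = 7·-40.0000 = -280.0000
Σcross = 686.5000 → A = |Σcross|/2 = 343.2500 mm²
Σ(r_i+r_j)·cross = 20455.2500 → first moment M = |Σ|/6 = 3409.2083
R_c = M/A = 3409.2083/343.2500 = 9.9321 mm
θ = 266° = 4.642576 rad
V = θ·R_c·A = 4.642576·9.9321·343.2500 = 15827.508 mm³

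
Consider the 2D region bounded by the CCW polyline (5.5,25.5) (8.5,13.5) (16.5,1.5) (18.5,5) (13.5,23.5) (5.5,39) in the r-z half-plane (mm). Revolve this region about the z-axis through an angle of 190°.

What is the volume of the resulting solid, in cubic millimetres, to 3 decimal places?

Profile (r,z), 6 vertices: (5.5,25.5) (8.5,13.5) (16.5,1.5) (18.5,5) (13.5,23.5) (5.5,39)
edge 0: (5.5,25.5)→(8.5,13.5)  cross = 5.5·13.5 − 8.5·25.5 = -142.5000; (r_i+r_j)·cross = 14·-142.5000 = -1995.0000
edge 1: (8.5,13.5)→(16.5,1.5)  cross = 8.5·1.5 − 16.5·13.5 = -210.0000; (r_i+r_j)·cross = 25·-210.0000 = -5250.0000
edge 2: (16.5,1.5)→(18.5,5)  cross = 16.5·5 − 18.5·1.5 = 54.7500; (r_i+r_j)·cross = 35·54.7500 = 1916.2500
edge 3: (18.5,5)→(13.5,23.5)  cross = 18.5·23.5 − 13.5·5 = 367.2500; (r_i+r_j)·cross = 32·367.2500 = 11752.0000
edge 4: (13.5,23.5)→(5.5,39)  cross = 13.5·39 − 5.5·23.5 = 397.2500; (r_i+r_j)·cross = 19·397.2500 = 7547.7500
edge 5: (5.5,39)→(5.5,25.5)  cross = 5.5·25.5 − 5.5·39 = -74.2500; (r_i+r_j)·cross = 11·-74.2500 = -816.7500
Σcross = 392.5000 → A = |Σcross|/2 = 196.2500 mm²
Σ(r_i+r_j)·cross = 13154.2500 → first moment M = |Σ|/6 = 2192.3750
R_c = M/A = 2192.3750/196.2500 = 11.1713 mm
θ = 190° = 3.316126 rad
V = θ·R_c·A = 3.316126·11.1713·196.2500 = 7270.191 mm³

Volume = 7270.191 mm³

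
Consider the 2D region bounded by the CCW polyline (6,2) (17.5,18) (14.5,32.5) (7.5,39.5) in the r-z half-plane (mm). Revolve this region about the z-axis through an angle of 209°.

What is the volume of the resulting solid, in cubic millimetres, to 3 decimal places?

Profile (r,z), 4 vertices: (6,2) (17.5,18) (14.5,32.5) (7.5,39.5)
edge 0: (6,2)→(17.5,18)  cross = 6·18 − 17.5·2 = 73.0000; (r_i+r_j)·cross = 23.5·73.0000 = 1715.5000
edge 1: (17.5,18)→(14.5,32.5)  cross = 17.5·32.5 − 14.5·18 = 307.7500; (r_i+r_j)·cross = 32·307.7500 = 9848.0000
edge 2: (14.5,32.5)→(7.5,39.5)  cross = 14.5·39.5 − 7.5·32.5 = 329.0000; (r_i+r_j)·cross = 22·329.0000 = 7238.0000
edge 3: (7.5,39.5)→(6,2)  cross = 7.5·2 − 6·39.5 = -222.0000; (r_i+r_j)·cross = 13.5·-222.0000 = -2997.0000
Σcross = 487.7500 → A = |Σcross|/2 = 243.8750 mm²
Σ(r_i+r_j)·cross = 15804.5000 → first moment M = |Σ|/6 = 2634.0833
R_c = M/A = 2634.0833/243.8750 = 10.8010 mm
θ = 209° = 3.647738 rad
V = θ·R_c·A = 3.647738·10.8010·243.8750 = 9608.446 mm³

Volume = 9608.446 mm³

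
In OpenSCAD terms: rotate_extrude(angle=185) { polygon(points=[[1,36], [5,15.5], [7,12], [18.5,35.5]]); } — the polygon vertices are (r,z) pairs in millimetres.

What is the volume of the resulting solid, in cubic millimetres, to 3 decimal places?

Profile (r,z), 4 vertices: (1,36) (5,15.5) (7,12) (18.5,35.5)
edge 0: (1,36)→(5,15.5)  cross = 1·15.5 − 5·36 = -164.5000; (r_i+r_j)·cross = 6·-164.5000 = -987.0000
edge 1: (5,15.5)→(7,12)  cross = 5·12 − 7·15.5 = -48.5000; (r_i+r_j)·cross = 12·-48.5000 = -582.0000
edge 2: (7,12)→(18.5,35.5)  cross = 7·35.5 − 18.5·12 = 26.5000; (r_i+r_j)·cross = 25.5·26.5000 = 675.7500
edge 3: (18.5,35.5)→(1,36)  cross = 18.5·36 − 1·35.5 = 630.5000; (r_i+r_j)·cross = 19.5·630.5000 = 12294.7500
Σcross = 444.0000 → A = |Σcross|/2 = 222.0000 mm²
Σ(r_i+r_j)·cross = 11401.5000 → first moment M = |Σ|/6 = 1900.2500
R_c = M/A = 1900.2500/222.0000 = 8.5597 mm
θ = 185° = 3.228859 rad
V = θ·R_c·A = 3.228859·8.5597·222.0000 = 6135.640 mm³

Volume = 6135.640 mm³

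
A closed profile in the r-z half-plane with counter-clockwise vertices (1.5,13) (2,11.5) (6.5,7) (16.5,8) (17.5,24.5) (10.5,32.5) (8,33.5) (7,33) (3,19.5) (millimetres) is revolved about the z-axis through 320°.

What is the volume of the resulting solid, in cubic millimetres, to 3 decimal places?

Profile (r,z), 9 vertices: (1.5,13) (2,11.5) (6.5,7) (16.5,8) (17.5,24.5) (10.5,32.5) (8,33.5) (7,33) (3,19.5)
edge 0: (1.5,13)→(2,11.5)  cross = 1.5·11.5 − 2·13 = -8.7500; (r_i+r_j)·cross = 3.5·-8.7500 = -30.6250
edge 1: (2,11.5)→(6.5,7)  cross = 2·7 − 6.5·11.5 = -60.7500; (r_i+r_j)·cross = 8.5·-60.7500 = -516.3750
edge 2: (6.5,7)→(16.5,8)  cross = 6.5·8 − 16.5·7 = -63.5000; (r_i+r_j)·cross = 23·-63.5000 = -1460.5000
edge 3: (16.5,8)→(17.5,24.5)  cross = 16.5·24.5 − 17.5·8 = 264.2500; (r_i+r_j)·cross = 34·264.2500 = 8984.5000
edge 4: (17.5,24.5)→(10.5,32.5)  cross = 17.5·32.5 − 10.5·24.5 = 311.5000; (r_i+r_j)·cross = 28·311.5000 = 8722.0000
edge 5: (10.5,32.5)→(8,33.5)  cross = 10.5·33.5 − 8·32.5 = 91.7500; (r_i+r_j)·cross = 18.5·91.7500 = 1697.3750
edge 6: (8,33.5)→(7,33)  cross = 8·33 − 7·33.5 = 29.5000; (r_i+r_j)·cross = 15·29.5000 = 442.5000
edge 7: (7,33)→(3,19.5)  cross = 7·19.5 − 3·33 = 37.5000; (r_i+r_j)·cross = 10·37.5000 = 375.0000
edge 8: (3,19.5)→(1.5,13)  cross = 3·13 − 1.5·19.5 = 9.7500; (r_i+r_j)·cross = 4.5·9.7500 = 43.8750
Σcross = 611.2500 → A = |Σcross|/2 = 305.6250 mm²
Σ(r_i+r_j)·cross = 18257.7500 → first moment M = |Σ|/6 = 3042.9583
R_c = M/A = 3042.9583/305.6250 = 9.9565 mm
θ = 320° = 5.585054 rad
V = θ·R_c·A = 5.585054·9.9565·305.6250 = 16995.085 mm³

Volume = 16995.085 mm³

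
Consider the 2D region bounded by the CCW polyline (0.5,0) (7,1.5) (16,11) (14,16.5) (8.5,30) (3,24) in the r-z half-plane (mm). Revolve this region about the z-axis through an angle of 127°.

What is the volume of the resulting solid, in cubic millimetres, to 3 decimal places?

Volume = 4465.646 mm³

Profile (r,z), 6 vertices: (0.5,0) (7,1.5) (16,11) (14,16.5) (8.5,30) (3,24)
edge 0: (0.5,0)→(7,1.5)  cross = 0.5·1.5 − 7·0 = 0.7500; (r_i+r_j)·cross = 7.5·0.7500 = 5.6250
edge 1: (7,1.5)→(16,11)  cross = 7·11 − 16·1.5 = 53.0000; (r_i+r_j)·cross = 23·53.0000 = 1219.0000
edge 2: (16,11)→(14,16.5)  cross = 16·16.5 − 14·11 = 110.0000; (r_i+r_j)·cross = 30·110.0000 = 3300.0000
edge 3: (14,16.5)→(8.5,30)  cross = 14·30 − 8.5·16.5 = 279.7500; (r_i+r_j)·cross = 22.5·279.7500 = 6294.3750
edge 4: (8.5,30)→(3,24)  cross = 8.5·24 − 3·30 = 114.0000; (r_i+r_j)·cross = 11.5·114.0000 = 1311.0000
edge 5: (3,24)→(0.5,0)  cross = 3·0 − 0.5·24 = -12.0000; (r_i+r_j)·cross = 3.5·-12.0000 = -42.0000
Σcross = 545.5000 → A = |Σcross|/2 = 272.7500 mm²
Σ(r_i+r_j)·cross = 12088.0000 → first moment M = |Σ|/6 = 2014.6667
R_c = M/A = 2014.6667/272.7500 = 7.3865 mm
θ = 127° = 2.216568 rad
V = θ·R_c·A = 2.216568·7.3865·272.7500 = 4465.646 mm³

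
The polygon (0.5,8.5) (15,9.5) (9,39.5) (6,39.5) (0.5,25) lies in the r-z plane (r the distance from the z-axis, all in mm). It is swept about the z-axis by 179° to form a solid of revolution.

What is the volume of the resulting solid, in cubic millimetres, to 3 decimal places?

Profile (r,z), 5 vertices: (0.5,8.5) (15,9.5) (9,39.5) (6,39.5) (0.5,25)
edge 0: (0.5,8.5)→(15,9.5)  cross = 0.5·9.5 − 15·8.5 = -122.7500; (r_i+r_j)·cross = 15.5·-122.7500 = -1902.6250
edge 1: (15,9.5)→(9,39.5)  cross = 15·39.5 − 9·9.5 = 507.0000; (r_i+r_j)·cross = 24·507.0000 = 12168.0000
edge 2: (9,39.5)→(6,39.5)  cross = 9·39.5 − 6·39.5 = 118.5000; (r_i+r_j)·cross = 15·118.5000 = 1777.5000
edge 3: (6,39.5)→(0.5,25)  cross = 6·25 − 0.5·39.5 = 130.2500; (r_i+r_j)·cross = 6.5·130.2500 = 846.6250
edge 4: (0.5,25)→(0.5,8.5)  cross = 0.5·8.5 − 0.5·25 = -8.2500; (r_i+r_j)·cross = 1·-8.2500 = -8.2500
Σcross = 624.7500 → A = |Σcross|/2 = 312.3750 mm²
Σ(r_i+r_j)·cross = 12881.2500 → first moment M = |Σ|/6 = 2146.8750
R_c = M/A = 2146.8750/312.3750 = 6.8727 mm
θ = 179° = 3.124139 rad
V = θ·R_c·A = 3.124139·6.8727·312.3750 = 6707.137 mm³

Volume = 6707.137 mm³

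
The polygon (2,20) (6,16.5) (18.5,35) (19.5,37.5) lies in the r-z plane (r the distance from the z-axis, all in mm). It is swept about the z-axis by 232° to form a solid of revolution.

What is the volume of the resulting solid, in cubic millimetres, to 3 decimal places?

Volume = 2814.422 mm³

Profile (r,z), 4 vertices: (2,20) (6,16.5) (18.5,35) (19.5,37.5)
edge 0: (2,20)→(6,16.5)  cross = 2·16.5 − 6·20 = -87.0000; (r_i+r_j)·cross = 8·-87.0000 = -696.0000
edge 1: (6,16.5)→(18.5,35)  cross = 6·35 − 18.5·16.5 = -95.2500; (r_i+r_j)·cross = 24.5·-95.2500 = -2333.6250
edge 2: (18.5,35)→(19.5,37.5)  cross = 18.5·37.5 − 19.5·35 = 11.2500; (r_i+r_j)·cross = 38·11.2500 = 427.5000
edge 3: (19.5,37.5)→(2,20)  cross = 19.5·20 − 2·37.5 = 315.0000; (r_i+r_j)·cross = 21.5·315.0000 = 6772.5000
Σcross = 144.0000 → A = |Σcross|/2 = 72.0000 mm²
Σ(r_i+r_j)·cross = 4170.3750 → first moment M = |Σ|/6 = 695.0625
R_c = M/A = 695.0625/72.0000 = 9.6536 mm
θ = 232° = 4.049164 rad
V = θ·R_c·A = 4.049164·9.6536·72.0000 = 2814.422 mm³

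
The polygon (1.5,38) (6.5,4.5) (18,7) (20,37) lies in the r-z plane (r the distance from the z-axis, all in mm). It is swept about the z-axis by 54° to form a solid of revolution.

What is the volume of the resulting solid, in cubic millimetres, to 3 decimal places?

Profile (r,z), 4 vertices: (1.5,38) (6.5,4.5) (18,7) (20,37)
edge 0: (1.5,38)→(6.5,4.5)  cross = 1.5·4.5 − 6.5·38 = -240.2500; (r_i+r_j)·cross = 8·-240.2500 = -1922.0000
edge 1: (6.5,4.5)→(18,7)  cross = 6.5·7 − 18·4.5 = -35.5000; (r_i+r_j)·cross = 24.5·-35.5000 = -869.7500
edge 2: (18,7)→(20,37)  cross = 18·37 − 20·7 = 526.0000; (r_i+r_j)·cross = 38·526.0000 = 19988.0000
edge 3: (20,37)→(1.5,38)  cross = 20·38 − 1.5·37 = 704.5000; (r_i+r_j)·cross = 21.5·704.5000 = 15146.7500
Σcross = 954.7500 → A = |Σcross|/2 = 477.3750 mm²
Σ(r_i+r_j)·cross = 32343.0000 → first moment M = |Σ|/6 = 5390.5000
R_c = M/A = 5390.5000/477.3750 = 11.2920 mm
θ = 54° = 0.942478 rad
V = θ·R_c·A = 0.942478·11.2920·477.3750 = 5080.427 mm³

Volume = 5080.427 mm³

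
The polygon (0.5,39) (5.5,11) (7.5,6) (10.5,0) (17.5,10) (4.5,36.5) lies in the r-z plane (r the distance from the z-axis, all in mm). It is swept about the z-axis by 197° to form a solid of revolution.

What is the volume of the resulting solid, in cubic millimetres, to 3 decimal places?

Volume = 7883.589 mm³

Profile (r,z), 6 vertices: (0.5,39) (5.5,11) (7.5,6) (10.5,0) (17.5,10) (4.5,36.5)
edge 0: (0.5,39)→(5.5,11)  cross = 0.5·11 − 5.5·39 = -209.0000; (r_i+r_j)·cross = 6·-209.0000 = -1254.0000
edge 1: (5.5,11)→(7.5,6)  cross = 5.5·6 − 7.5·11 = -49.5000; (r_i+r_j)·cross = 13·-49.5000 = -643.5000
edge 2: (7.5,6)→(10.5,0)  cross = 7.5·0 − 10.5·6 = -63.0000; (r_i+r_j)·cross = 18·-63.0000 = -1134.0000
edge 3: (10.5,0)→(17.5,10)  cross = 10.5·10 − 17.5·0 = 105.0000; (r_i+r_j)·cross = 28·105.0000 = 2940.0000
edge 4: (17.5,10)→(4.5,36.5)  cross = 17.5·36.5 − 4.5·10 = 593.7500; (r_i+r_j)·cross = 22·593.7500 = 13062.5000
edge 5: (4.5,36.5)→(0.5,39)  cross = 4.5·39 − 0.5·36.5 = 157.2500; (r_i+r_j)·cross = 5·157.2500 = 786.2500
Σcross = 534.5000 → A = |Σcross|/2 = 267.2500 mm²
Σ(r_i+r_j)·cross = 13757.2500 → first moment M = |Σ|/6 = 2292.8750
R_c = M/A = 2292.8750/267.2500 = 8.5795 mm
θ = 197° = 3.438299 rad
V = θ·R_c·A = 3.438299·8.5795·267.2500 = 7883.589 mm³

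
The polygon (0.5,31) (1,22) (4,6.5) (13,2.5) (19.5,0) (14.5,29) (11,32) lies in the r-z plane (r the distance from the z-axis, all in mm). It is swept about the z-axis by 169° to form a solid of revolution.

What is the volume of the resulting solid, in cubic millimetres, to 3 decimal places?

Profile (r,z), 7 vertices: (0.5,31) (1,22) (4,6.5) (13,2.5) (19.5,0) (14.5,29) (11,32)
edge 0: (0.5,31)→(1,22)  cross = 0.5·22 − 1·31 = -20.0000; (r_i+r_j)·cross = 1.5·-20.0000 = -30.0000
edge 1: (1,22)→(4,6.5)  cross = 1·6.5 − 4·22 = -81.5000; (r_i+r_j)·cross = 5·-81.5000 = -407.5000
edge 2: (4,6.5)→(13,2.5)  cross = 4·2.5 − 13·6.5 = -74.5000; (r_i+r_j)·cross = 17·-74.5000 = -1266.5000
edge 3: (13,2.5)→(19.5,0)  cross = 13·0 − 19.5·2.5 = -48.7500; (r_i+r_j)·cross = 32.5·-48.7500 = -1584.3750
edge 4: (19.5,0)→(14.5,29)  cross = 19.5·29 − 14.5·0 = 565.5000; (r_i+r_j)·cross = 34·565.5000 = 19227.0000
edge 5: (14.5,29)→(11,32)  cross = 14.5·32 − 11·29 = 145.0000; (r_i+r_j)·cross = 25.5·145.0000 = 3697.5000
edge 6: (11,32)→(0.5,31)  cross = 11·31 − 0.5·32 = 325.0000; (r_i+r_j)·cross = 11.5·325.0000 = 3737.5000
Σcross = 810.7500 → A = |Σcross|/2 = 405.3750 mm²
Σ(r_i+r_j)·cross = 23373.6250 → first moment M = |Σ|/6 = 3895.6042
R_c = M/A = 3895.6042/405.3750 = 9.6099 mm
θ = 169° = 2.949606 rad
V = θ·R_c·A = 2.949606·9.6099·405.3750 = 11490.499 mm³

Volume = 11490.499 mm³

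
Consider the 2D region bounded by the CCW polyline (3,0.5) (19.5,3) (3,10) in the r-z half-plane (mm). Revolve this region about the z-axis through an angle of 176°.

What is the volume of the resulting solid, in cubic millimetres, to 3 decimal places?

Profile (r,z), 3 vertices: (3,0.5) (19.5,3) (3,10)
edge 0: (3,0.5)→(19.5,3)  cross = 3·3 − 19.5·0.5 = -0.7500; (r_i+r_j)·cross = 22.5·-0.7500 = -16.8750
edge 1: (19.5,3)→(3,10)  cross = 19.5·10 − 3·3 = 186.0000; (r_i+r_j)·cross = 22.5·186.0000 = 4185.0000
edge 2: (3,10)→(3,0.5)  cross = 3·0.5 − 3·10 = -28.5000; (r_i+r_j)·cross = 6·-28.5000 = -171.0000
Σcross = 156.7500 → A = |Σcross|/2 = 78.3750 mm²
Σ(r_i+r_j)·cross = 3997.1250 → first moment M = |Σ|/6 = 666.1875
R_c = M/A = 666.1875/78.3750 = 8.5000 mm
θ = 176° = 3.071779 rad
V = θ·R_c·A = 3.071779·8.5000·78.3750 = 2046.381 mm³

Volume = 2046.381 mm³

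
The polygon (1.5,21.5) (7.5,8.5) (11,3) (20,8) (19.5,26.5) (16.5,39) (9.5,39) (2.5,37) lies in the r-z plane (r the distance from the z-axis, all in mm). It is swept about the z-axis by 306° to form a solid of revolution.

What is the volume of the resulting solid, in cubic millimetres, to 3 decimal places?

Volume = 30946.730 mm³

Profile (r,z), 8 vertices: (1.5,21.5) (7.5,8.5) (11,3) (20,8) (19.5,26.5) (16.5,39) (9.5,39) (2.5,37)
edge 0: (1.5,21.5)→(7.5,8.5)  cross = 1.5·8.5 − 7.5·21.5 = -148.5000; (r_i+r_j)·cross = 9·-148.5000 = -1336.5000
edge 1: (7.5,8.5)→(11,3)  cross = 7.5·3 − 11·8.5 = -71.0000; (r_i+r_j)·cross = 18.5·-71.0000 = -1313.5000
edge 2: (11,3)→(20,8)  cross = 11·8 − 20·3 = 28.0000; (r_i+r_j)·cross = 31·28.0000 = 868.0000
edge 3: (20,8)→(19.5,26.5)  cross = 20·26.5 − 19.5·8 = 374.0000; (r_i+r_j)·cross = 39.5·374.0000 = 14773.0000
edge 4: (19.5,26.5)→(16.5,39)  cross = 19.5·39 − 16.5·26.5 = 323.2500; (r_i+r_j)·cross = 36·323.2500 = 11637.0000
edge 5: (16.5,39)→(9.5,39)  cross = 16.5·39 − 9.5·39 = 273.0000; (r_i+r_j)·cross = 26·273.0000 = 7098.0000
edge 6: (9.5,39)→(2.5,37)  cross = 9.5·37 − 2.5·39 = 254.0000; (r_i+r_j)·cross = 12·254.0000 = 3048.0000
edge 7: (2.5,37)→(1.5,21.5)  cross = 2.5·21.5 − 1.5·37 = -1.7500; (r_i+r_j)·cross = 4·-1.7500 = -7.0000
Σcross = 1031.0000 → A = |Σcross|/2 = 515.5000 mm²
Σ(r_i+r_j)·cross = 34767.0000 → first moment M = |Σ|/6 = 5794.5000
R_c = M/A = 5794.5000/515.5000 = 11.2405 mm
θ = 306° = 5.340708 rad
V = θ·R_c·A = 5.340708·11.2405·515.5000 = 30946.730 mm³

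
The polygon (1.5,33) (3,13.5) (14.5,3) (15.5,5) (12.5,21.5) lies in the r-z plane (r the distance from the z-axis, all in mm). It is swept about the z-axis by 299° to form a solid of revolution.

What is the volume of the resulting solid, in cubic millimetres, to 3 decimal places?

Volume = 8751.482 mm³

Profile (r,z), 5 vertices: (1.5,33) (3,13.5) (14.5,3) (15.5,5) (12.5,21.5)
edge 0: (1.5,33)→(3,13.5)  cross = 1.5·13.5 − 3·33 = -78.7500; (r_i+r_j)·cross = 4.5·-78.7500 = -354.3750
edge 1: (3,13.5)→(14.5,3)  cross = 3·3 − 14.5·13.5 = -186.7500; (r_i+r_j)·cross = 17.5·-186.7500 = -3268.1250
edge 2: (14.5,3)→(15.5,5)  cross = 14.5·5 − 15.5·3 = 26.0000; (r_i+r_j)·cross = 30·26.0000 = 780.0000
edge 3: (15.5,5)→(12.5,21.5)  cross = 15.5·21.5 − 12.5·5 = 270.7500; (r_i+r_j)·cross = 28·270.7500 = 7581.0000
edge 4: (12.5,21.5)→(1.5,33)  cross = 12.5·33 − 1.5·21.5 = 380.2500; (r_i+r_j)·cross = 14·380.2500 = 5323.5000
Σcross = 411.5000 → A = |Σcross|/2 = 205.7500 mm²
Σ(r_i+r_j)·cross = 10062.0000 → first moment M = |Σ|/6 = 1677.0000
R_c = M/A = 1677.0000/205.7500 = 8.1507 mm
θ = 299° = 5.218534 rad
V = θ·R_c·A = 5.218534·8.1507·205.7500 = 8751.482 mm³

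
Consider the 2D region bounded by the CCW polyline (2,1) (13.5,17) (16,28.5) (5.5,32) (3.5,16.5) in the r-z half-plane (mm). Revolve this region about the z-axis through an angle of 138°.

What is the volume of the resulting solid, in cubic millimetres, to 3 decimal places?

Volume = 4386.881 mm³

Profile (r,z), 5 vertices: (2,1) (13.5,17) (16,28.5) (5.5,32) (3.5,16.5)
edge 0: (2,1)→(13.5,17)  cross = 2·17 − 13.5·1 = 20.5000; (r_i+r_j)·cross = 15.5·20.5000 = 317.7500
edge 1: (13.5,17)→(16,28.5)  cross = 13.5·28.5 − 16·17 = 112.7500; (r_i+r_j)·cross = 29.5·112.7500 = 3326.1250
edge 2: (16,28.5)→(5.5,32)  cross = 16·32 − 5.5·28.5 = 355.2500; (r_i+r_j)·cross = 21.5·355.2500 = 7637.8750
edge 3: (5.5,32)→(3.5,16.5)  cross = 5.5·16.5 − 3.5·32 = -21.2500; (r_i+r_j)·cross = 9·-21.2500 = -191.2500
edge 4: (3.5,16.5)→(2,1)  cross = 3.5·1 − 2·16.5 = -29.5000; (r_i+r_j)·cross = 5.5·-29.5000 = -162.2500
Σcross = 437.7500 → A = |Σcross|/2 = 218.8750 mm²
Σ(r_i+r_j)·cross = 10928.2500 → first moment M = |Σ|/6 = 1821.3750
R_c = M/A = 1821.3750/218.8750 = 8.3215 mm
θ = 138° = 2.408554 rad
V = θ·R_c·A = 2.408554·8.3215·218.8750 = 4386.881 mm³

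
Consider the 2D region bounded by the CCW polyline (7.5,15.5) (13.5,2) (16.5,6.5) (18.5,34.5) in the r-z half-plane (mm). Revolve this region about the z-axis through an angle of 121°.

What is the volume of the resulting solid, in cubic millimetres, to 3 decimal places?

Volume = 4929.846 mm³

Profile (r,z), 4 vertices: (7.5,15.5) (13.5,2) (16.5,6.5) (18.5,34.5)
edge 0: (7.5,15.5)→(13.5,2)  cross = 7.5·2 − 13.5·15.5 = -194.2500; (r_i+r_j)·cross = 21·-194.2500 = -4079.2500
edge 1: (13.5,2)→(16.5,6.5)  cross = 13.5·6.5 − 16.5·2 = 54.7500; (r_i+r_j)·cross = 30·54.7500 = 1642.5000
edge 2: (16.5,6.5)→(18.5,34.5)  cross = 16.5·34.5 − 18.5·6.5 = 449.0000; (r_i+r_j)·cross = 35·449.0000 = 15715.0000
edge 3: (18.5,34.5)→(7.5,15.5)  cross = 18.5·15.5 − 7.5·34.5 = 28.0000; (r_i+r_j)·cross = 26·28.0000 = 728.0000
Σcross = 337.5000 → A = |Σcross|/2 = 168.7500 mm²
Σ(r_i+r_j)·cross = 14006.2500 → first moment M = |Σ|/6 = 2334.3750
R_c = M/A = 2334.3750/168.7500 = 13.8333 mm
θ = 121° = 2.111848 rad
V = θ·R_c·A = 2.111848·13.8333·168.7500 = 4929.846 mm³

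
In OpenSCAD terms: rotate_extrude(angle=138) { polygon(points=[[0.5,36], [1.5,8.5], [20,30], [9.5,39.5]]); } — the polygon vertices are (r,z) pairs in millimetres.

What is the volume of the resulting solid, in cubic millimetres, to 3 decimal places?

Volume = 6155.061 mm³

Profile (r,z), 4 vertices: (0.5,36) (1.5,8.5) (20,30) (9.5,39.5)
edge 0: (0.5,36)→(1.5,8.5)  cross = 0.5·8.5 − 1.5·36 = -49.7500; (r_i+r_j)·cross = 2·-49.7500 = -99.5000
edge 1: (1.5,8.5)→(20,30)  cross = 1.5·30 − 20·8.5 = -125.0000; (r_i+r_j)·cross = 21.5·-125.0000 = -2687.5000
edge 2: (20,30)→(9.5,39.5)  cross = 20·39.5 − 9.5·30 = 505.0000; (r_i+r_j)·cross = 29.5·505.0000 = 14897.5000
edge 3: (9.5,39.5)→(0.5,36)  cross = 9.5·36 − 0.5·39.5 = 322.2500; (r_i+r_j)·cross = 10·322.2500 = 3222.5000
Σcross = 652.5000 → A = |Σcross|/2 = 326.2500 mm²
Σ(r_i+r_j)·cross = 15333.0000 → first moment M = |Σ|/6 = 2555.5000
R_c = M/A = 2555.5000/326.2500 = 7.8330 mm
θ = 138° = 2.408554 rad
V = θ·R_c·A = 2.408554·7.8330·326.2500 = 6155.061 mm³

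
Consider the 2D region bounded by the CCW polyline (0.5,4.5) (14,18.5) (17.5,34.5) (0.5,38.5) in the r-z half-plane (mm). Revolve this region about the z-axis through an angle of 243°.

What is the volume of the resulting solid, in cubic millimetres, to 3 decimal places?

Profile (r,z), 4 vertices: (0.5,4.5) (14,18.5) (17.5,34.5) (0.5,38.5)
edge 0: (0.5,4.5)→(14,18.5)  cross = 0.5·18.5 − 14·4.5 = -53.7500; (r_i+r_j)·cross = 14.5·-53.7500 = -779.3750
edge 1: (14,18.5)→(17.5,34.5)  cross = 14·34.5 − 17.5·18.5 = 159.2500; (r_i+r_j)·cross = 31.5·159.2500 = 5016.3750
edge 2: (17.5,34.5)→(0.5,38.5)  cross = 17.5·38.5 − 0.5·34.5 = 656.5000; (r_i+r_j)·cross = 18·656.5000 = 11817.0000
edge 3: (0.5,38.5)→(0.5,4.5)  cross = 0.5·4.5 − 0.5·38.5 = -17.0000; (r_i+r_j)·cross = 1·-17.0000 = -17.0000
Σcross = 745.0000 → A = |Σcross|/2 = 372.5000 mm²
Σ(r_i+r_j)·cross = 16037.0000 → first moment M = |Σ|/6 = 2672.8333
R_c = M/A = 2672.8333/372.5000 = 7.1754 mm
θ = 243° = 4.241150 rad
V = θ·R_c·A = 4.241150·7.1754·372.5000 = 11335.887 mm³

Volume = 11335.887 mm³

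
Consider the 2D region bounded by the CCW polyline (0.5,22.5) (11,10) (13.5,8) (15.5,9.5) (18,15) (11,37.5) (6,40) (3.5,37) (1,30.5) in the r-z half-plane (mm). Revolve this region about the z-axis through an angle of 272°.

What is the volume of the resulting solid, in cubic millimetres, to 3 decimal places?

Profile (r,z), 9 vertices: (0.5,22.5) (11,10) (13.5,8) (15.5,9.5) (18,15) (11,37.5) (6,40) (3.5,37) (1,30.5)
edge 0: (0.5,22.5)→(11,10)  cross = 0.5·10 − 11·22.5 = -242.5000; (r_i+r_j)·cross = 11.5·-242.5000 = -2788.7500
edge 1: (11,10)→(13.5,8)  cross = 11·8 − 13.5·10 = -47.0000; (r_i+r_j)·cross = 24.5·-47.0000 = -1151.5000
edge 2: (13.5,8)→(15.5,9.5)  cross = 13.5·9.5 − 15.5·8 = 4.2500; (r_i+r_j)·cross = 29·4.2500 = 123.2500
edge 3: (15.5,9.5)→(18,15)  cross = 15.5·15 − 18·9.5 = 61.5000; (r_i+r_j)·cross = 33.5·61.5000 = 2060.2500
edge 4: (18,15)→(11,37.5)  cross = 18·37.5 − 11·15 = 510.0000; (r_i+r_j)·cross = 29·510.0000 = 14790.0000
edge 5: (11,37.5)→(6,40)  cross = 11·40 − 6·37.5 = 215.0000; (r_i+r_j)·cross = 17·215.0000 = 3655.0000
edge 6: (6,40)→(3.5,37)  cross = 6·37 − 3.5·40 = 82.0000; (r_i+r_j)·cross = 9.5·82.0000 = 779.0000
edge 7: (3.5,37)→(1,30.5)  cross = 3.5·30.5 − 1·37 = 69.7500; (r_i+r_j)·cross = 4.5·69.7500 = 313.8750
edge 8: (1,30.5)→(0.5,22.5)  cross = 1·22.5 − 0.5·30.5 = 7.2500; (r_i+r_j)·cross = 1.5·7.2500 = 10.8750
Σcross = 660.2500 → A = |Σcross|/2 = 330.1250 mm²
Σ(r_i+r_j)·cross = 17792.0000 → first moment M = |Σ|/6 = 2965.3333
R_c = M/A = 2965.3333/330.1250 = 8.9825 mm
θ = 272° = 4.747296 rad
V = θ·R_c·A = 4.747296·8.9825·330.1250 = 14077.314 mm³

Volume = 14077.314 mm³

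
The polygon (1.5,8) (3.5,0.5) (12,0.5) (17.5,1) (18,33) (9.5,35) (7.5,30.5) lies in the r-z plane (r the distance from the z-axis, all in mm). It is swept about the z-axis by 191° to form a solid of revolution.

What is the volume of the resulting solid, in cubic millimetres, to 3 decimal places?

Volume = 16140.772 mm³

Profile (r,z), 7 vertices: (1.5,8) (3.5,0.5) (12,0.5) (17.5,1) (18,33) (9.5,35) (7.5,30.5)
edge 0: (1.5,8)→(3.5,0.5)  cross = 1.5·0.5 − 3.5·8 = -27.2500; (r_i+r_j)·cross = 5·-27.2500 = -136.2500
edge 1: (3.5,0.5)→(12,0.5)  cross = 3.5·0.5 − 12·0.5 = -4.2500; (r_i+r_j)·cross = 15.5·-4.2500 = -65.8750
edge 2: (12,0.5)→(17.5,1)  cross = 12·1 − 17.5·0.5 = 3.2500; (r_i+r_j)·cross = 29.5·3.2500 = 95.8750
edge 3: (17.5,1)→(18,33)  cross = 17.5·33 − 18·1 = 559.5000; (r_i+r_j)·cross = 35.5·559.5000 = 19862.2500
edge 4: (18,33)→(9.5,35)  cross = 18·35 − 9.5·33 = 316.5000; (r_i+r_j)·cross = 27.5·316.5000 = 8703.7500
edge 5: (9.5,35)→(7.5,30.5)  cross = 9.5·30.5 − 7.5·35 = 27.2500; (r_i+r_j)·cross = 17·27.2500 = 463.2500
edge 6: (7.5,30.5)→(1.5,8)  cross = 7.5·8 − 1.5·30.5 = 14.2500; (r_i+r_j)·cross = 9·14.2500 = 128.2500
Σcross = 889.2500 → A = |Σcross|/2 = 444.6250 mm²
Σ(r_i+r_j)·cross = 29051.2500 → first moment M = |Σ|/6 = 4841.8750
R_c = M/A = 4841.8750/444.6250 = 10.8898 mm
θ = 191° = 3.333579 rad
V = θ·R_c·A = 3.333579·10.8898·444.6250 = 16140.772 mm³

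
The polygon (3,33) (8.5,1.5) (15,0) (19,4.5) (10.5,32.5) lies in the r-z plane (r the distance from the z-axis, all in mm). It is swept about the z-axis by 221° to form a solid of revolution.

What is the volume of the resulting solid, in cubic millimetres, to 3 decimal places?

Volume = 12070.475 mm³

Profile (r,z), 5 vertices: (3,33) (8.5,1.5) (15,0) (19,4.5) (10.5,32.5)
edge 0: (3,33)→(8.5,1.5)  cross = 3·1.5 − 8.5·33 = -276.0000; (r_i+r_j)·cross = 11.5·-276.0000 = -3174.0000
edge 1: (8.5,1.5)→(15,0)  cross = 8.5·0 − 15·1.5 = -22.5000; (r_i+r_j)·cross = 23.5·-22.5000 = -528.7500
edge 2: (15,0)→(19,4.5)  cross = 15·4.5 − 19·0 = 67.5000; (r_i+r_j)·cross = 34·67.5000 = 2295.0000
edge 3: (19,4.5)→(10.5,32.5)  cross = 19·32.5 − 10.5·4.5 = 570.2500; (r_i+r_j)·cross = 29.5·570.2500 = 16822.3750
edge 4: (10.5,32.5)→(3,33)  cross = 10.5·33 − 3·32.5 = 249.0000; (r_i+r_j)·cross = 13.5·249.0000 = 3361.5000
Σcross = 588.2500 → A = |Σcross|/2 = 294.1250 mm²
Σ(r_i+r_j)·cross = 18776.1250 → first moment M = |Σ|/6 = 3129.3542
R_c = M/A = 3129.3542/294.1250 = 10.6395 mm
θ = 221° = 3.857178 rad
V = θ·R_c·A = 3.857178·10.6395·294.1250 = 12070.475 mm³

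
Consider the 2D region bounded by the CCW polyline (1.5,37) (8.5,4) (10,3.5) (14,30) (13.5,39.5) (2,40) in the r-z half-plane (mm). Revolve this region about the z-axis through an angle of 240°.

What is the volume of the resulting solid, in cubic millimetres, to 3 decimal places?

Profile (r,z), 6 vertices: (1.5,37) (8.5,4) (10,3.5) (14,30) (13.5,39.5) (2,40)
edge 0: (1.5,37)→(8.5,4)  cross = 1.5·4 − 8.5·37 = -308.5000; (r_i+r_j)·cross = 10·-308.5000 = -3085.0000
edge 1: (8.5,4)→(10,3.5)  cross = 8.5·3.5 − 10·4 = -10.2500; (r_i+r_j)·cross = 18.5·-10.2500 = -189.6250
edge 2: (10,3.5)→(14,30)  cross = 10·30 − 14·3.5 = 251.0000; (r_i+r_j)·cross = 24·251.0000 = 6024.0000
edge 3: (14,30)→(13.5,39.5)  cross = 14·39.5 − 13.5·30 = 148.0000; (r_i+r_j)·cross = 27.5·148.0000 = 4070.0000
edge 4: (13.5,39.5)→(2,40)  cross = 13.5·40 − 2·39.5 = 461.0000; (r_i+r_j)·cross = 15.5·461.0000 = 7145.5000
edge 5: (2,40)→(1.5,37)  cross = 2·37 − 1.5·40 = 14.0000; (r_i+r_j)·cross = 3.5·14.0000 = 49.0000
Σcross = 555.2500 → A = |Σcross|/2 = 277.6250 mm²
Σ(r_i+r_j)·cross = 14013.8750 → first moment M = |Σ|/6 = 2335.6458
R_c = M/A = 2335.6458/277.6250 = 8.4130 mm
θ = 240° = 4.188790 rad
V = θ·R_c·A = 4.188790·8.4130·277.6250 = 9783.530 mm³

Volume = 9783.530 mm³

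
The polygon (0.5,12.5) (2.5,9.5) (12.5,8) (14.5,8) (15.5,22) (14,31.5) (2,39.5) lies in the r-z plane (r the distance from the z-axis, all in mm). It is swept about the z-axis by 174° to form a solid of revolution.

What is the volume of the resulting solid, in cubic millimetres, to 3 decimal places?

Profile (r,z), 7 vertices: (0.5,12.5) (2.5,9.5) (12.5,8) (14.5,8) (15.5,22) (14,31.5) (2,39.5)
edge 0: (0.5,12.5)→(2.5,9.5)  cross = 0.5·9.5 − 2.5·12.5 = -26.5000; (r_i+r_j)·cross = 3·-26.5000 = -79.5000
edge 1: (2.5,9.5)→(12.5,8)  cross = 2.5·8 − 12.5·9.5 = -98.7500; (r_i+r_j)·cross = 15·-98.7500 = -1481.2500
edge 2: (12.5,8)→(14.5,8)  cross = 12.5·8 − 14.5·8 = -16.0000; (r_i+r_j)·cross = 27·-16.0000 = -432.0000
edge 3: (14.5,8)→(15.5,22)  cross = 14.5·22 − 15.5·8 = 195.0000; (r_i+r_j)·cross = 30·195.0000 = 5850.0000
edge 4: (15.5,22)→(14,31.5)  cross = 15.5·31.5 − 14·22 = 180.2500; (r_i+r_j)·cross = 29.5·180.2500 = 5317.3750
edge 5: (14,31.5)→(2,39.5)  cross = 14·39.5 − 2·31.5 = 490.0000; (r_i+r_j)·cross = 16·490.0000 = 7840.0000
edge 6: (2,39.5)→(0.5,12.5)  cross = 2·12.5 − 0.5·39.5 = 5.2500; (r_i+r_j)·cross = 2.5·5.2500 = 13.1250
Σcross = 729.2500 → A = |Σcross|/2 = 364.6250 mm²
Σ(r_i+r_j)·cross = 17027.7500 → first moment M = |Σ|/6 = 2837.9583
R_c = M/A = 2837.9583/364.6250 = 7.7832 mm
θ = 174° = 3.036873 rad
V = θ·R_c·A = 3.036873·7.7832·364.6250 = 8618.519 mm³

Volume = 8618.519 mm³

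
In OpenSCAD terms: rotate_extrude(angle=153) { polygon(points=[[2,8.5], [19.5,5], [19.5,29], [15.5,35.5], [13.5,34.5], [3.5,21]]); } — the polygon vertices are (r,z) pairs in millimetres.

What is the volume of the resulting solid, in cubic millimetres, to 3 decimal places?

Profile (r,z), 6 vertices: (2,8.5) (19.5,5) (19.5,29) (15.5,35.5) (13.5,34.5) (3.5,21)
edge 0: (2,8.5)→(19.5,5)  cross = 2·5 − 19.5·8.5 = -155.7500; (r_i+r_j)·cross = 21.5·-155.7500 = -3348.6250
edge 1: (19.5,5)→(19.5,29)  cross = 19.5·29 − 19.5·5 = 468.0000; (r_i+r_j)·cross = 39·468.0000 = 18252.0000
edge 2: (19.5,29)→(15.5,35.5)  cross = 19.5·35.5 − 15.5·29 = 242.7500; (r_i+r_j)·cross = 35·242.7500 = 8496.2500
edge 3: (15.5,35.5)→(13.5,34.5)  cross = 15.5·34.5 − 13.5·35.5 = 55.5000; (r_i+r_j)·cross = 29·55.5000 = 1609.5000
edge 4: (13.5,34.5)→(3.5,21)  cross = 13.5·21 − 3.5·34.5 = 162.7500; (r_i+r_j)·cross = 17·162.7500 = 2766.7500
edge 5: (3.5,21)→(2,8.5)  cross = 3.5·8.5 − 2·21 = -12.2500; (r_i+r_j)·cross = 5.5·-12.2500 = -67.3750
Σcross = 761.0000 → A = |Σcross|/2 = 380.5000 mm²
Σ(r_i+r_j)·cross = 27708.5000 → first moment M = |Σ|/6 = 4618.0833
R_c = M/A = 4618.0833/380.5000 = 12.1369 mm
θ = 153° = 2.670354 rad
V = θ·R_c·A = 2.670354·12.1369·380.5000 = 12331.916 mm³

Volume = 12331.916 mm³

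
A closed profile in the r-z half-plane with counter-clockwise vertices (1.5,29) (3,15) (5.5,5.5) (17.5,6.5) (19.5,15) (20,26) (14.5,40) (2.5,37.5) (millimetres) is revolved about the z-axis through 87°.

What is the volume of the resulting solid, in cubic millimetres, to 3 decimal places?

Profile (r,z), 8 vertices: (1.5,29) (3,15) (5.5,5.5) (17.5,6.5) (19.5,15) (20,26) (14.5,40) (2.5,37.5)
edge 0: (1.5,29)→(3,15)  cross = 1.5·15 − 3·29 = -64.5000; (r_i+r_j)·cross = 4.5·-64.5000 = -290.2500
edge 1: (3,15)→(5.5,5.5)  cross = 3·5.5 − 5.5·15 = -66.0000; (r_i+r_j)·cross = 8.5·-66.0000 = -561.0000
edge 2: (5.5,5.5)→(17.5,6.5)  cross = 5.5·6.5 − 17.5·5.5 = -60.5000; (r_i+r_j)·cross = 23·-60.5000 = -1391.5000
edge 3: (17.5,6.5)→(19.5,15)  cross = 17.5·15 − 19.5·6.5 = 135.7500; (r_i+r_j)·cross = 37·135.7500 = 5022.7500
edge 4: (19.5,15)→(20,26)  cross = 19.5·26 − 20·15 = 207.0000; (r_i+r_j)·cross = 39.5·207.0000 = 8176.5000
edge 5: (20,26)→(14.5,40)  cross = 20·40 − 14.5·26 = 423.0000; (r_i+r_j)·cross = 34.5·423.0000 = 14593.5000
edge 6: (14.5,40)→(2.5,37.5)  cross = 14.5·37.5 − 2.5·40 = 443.7500; (r_i+r_j)·cross = 17·443.7500 = 7543.7500
edge 7: (2.5,37.5)→(1.5,29)  cross = 2.5·29 − 1.5·37.5 = 16.2500; (r_i+r_j)·cross = 4·16.2500 = 65.0000
Σcross = 1034.7500 → A = |Σcross|/2 = 517.3750 mm²
Σ(r_i+r_j)·cross = 33158.7500 → first moment M = |Σ|/6 = 5526.4583
R_c = M/A = 5526.4583/517.3750 = 10.6817 mm
θ = 87° = 1.518436 rad
V = θ·R_c·A = 1.518436·10.6817·517.3750 = 8391.576 mm³

Volume = 8391.576 mm³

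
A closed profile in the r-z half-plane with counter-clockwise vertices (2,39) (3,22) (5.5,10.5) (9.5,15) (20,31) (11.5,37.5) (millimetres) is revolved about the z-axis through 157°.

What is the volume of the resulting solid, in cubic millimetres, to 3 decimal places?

Volume = 7257.218 mm³

Profile (r,z), 6 vertices: (2,39) (3,22) (5.5,10.5) (9.5,15) (20,31) (11.5,37.5)
edge 0: (2,39)→(3,22)  cross = 2·22 − 3·39 = -73.0000; (r_i+r_j)·cross = 5·-73.0000 = -365.0000
edge 1: (3,22)→(5.5,10.5)  cross = 3·10.5 − 5.5·22 = -89.5000; (r_i+r_j)·cross = 8.5·-89.5000 = -760.7500
edge 2: (5.5,10.5)→(9.5,15)  cross = 5.5·15 − 9.5·10.5 = -17.2500; (r_i+r_j)·cross = 15·-17.2500 = -258.7500
edge 3: (9.5,15)→(20,31)  cross = 9.5·31 − 20·15 = -5.5000; (r_i+r_j)·cross = 29.5·-5.5000 = -162.2500
edge 4: (20,31)→(11.5,37.5)  cross = 20·37.5 − 11.5·31 = 393.5000; (r_i+r_j)·cross = 31.5·393.5000 = 12395.2500
edge 5: (11.5,37.5)→(2,39)  cross = 11.5·39 − 2·37.5 = 373.5000; (r_i+r_j)·cross = 13.5·373.5000 = 5042.2500
Σcross = 581.7500 → A = |Σcross|/2 = 290.8750 mm²
Σ(r_i+r_j)·cross = 15890.7500 → first moment M = |Σ|/6 = 2648.4583
R_c = M/A = 2648.4583/290.8750 = 9.1051 mm
θ = 157° = 2.740167 rad
V = θ·R_c·A = 2.740167·9.1051·290.8750 = 7257.218 mm³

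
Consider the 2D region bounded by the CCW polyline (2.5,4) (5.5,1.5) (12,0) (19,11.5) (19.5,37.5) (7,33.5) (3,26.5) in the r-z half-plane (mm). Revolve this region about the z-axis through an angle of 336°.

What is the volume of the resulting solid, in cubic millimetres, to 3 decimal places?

Profile (r,z), 7 vertices: (2.5,4) (5.5,1.5) (12,0) (19,11.5) (19.5,37.5) (7,33.5) (3,26.5)
edge 0: (2.5,4)→(5.5,1.5)  cross = 2.5·1.5 − 5.5·4 = -18.2500; (r_i+r_j)·cross = 8·-18.2500 = -146.0000
edge 1: (5.5,1.5)→(12,0)  cross = 5.5·0 − 12·1.5 = -18.0000; (r_i+r_j)·cross = 17.5·-18.0000 = -315.0000
edge 2: (12,0)→(19,11.5)  cross = 12·11.5 − 19·0 = 138.0000; (r_i+r_j)·cross = 31·138.0000 = 4278.0000
edge 3: (19,11.5)→(19.5,37.5)  cross = 19·37.5 − 19.5·11.5 = 488.2500; (r_i+r_j)·cross = 38.5·488.2500 = 18797.6250
edge 4: (19.5,37.5)→(7,33.5)  cross = 19.5·33.5 − 7·37.5 = 390.7500; (r_i+r_j)·cross = 26.5·390.7500 = 10354.8750
edge 5: (7,33.5)→(3,26.5)  cross = 7·26.5 − 3·33.5 = 85.0000; (r_i+r_j)·cross = 10·85.0000 = 850.0000
edge 6: (3,26.5)→(2.5,4)  cross = 3·4 − 2.5·26.5 = -54.2500; (r_i+r_j)·cross = 5.5·-54.2500 = -298.3750
Σcross = 1011.5000 → A = |Σcross|/2 = 505.7500 mm²
Σ(r_i+r_j)·cross = 33521.1250 → first moment M = |Σ|/6 = 5586.8542
R_c = M/A = 5586.8542/505.7500 = 11.0467 mm
θ = 336° = 5.864306 rad
V = θ·R_c·A = 5.864306·11.0467·505.7500 = 32763.024 mm³

Volume = 32763.024 mm³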